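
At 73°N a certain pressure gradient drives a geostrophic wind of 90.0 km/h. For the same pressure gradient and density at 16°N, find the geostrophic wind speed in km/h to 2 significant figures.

With the same pressure gradient and density, V_g ∝ 1/f ∝ 1/sin φ.
V₂ = V₁ · sin φ₁ / sin φ₂ = 90.0 × sin 73° / sin 16°
V₂ = 90.0 × 0.9563/0.2756 = 310 km/h

310 km/h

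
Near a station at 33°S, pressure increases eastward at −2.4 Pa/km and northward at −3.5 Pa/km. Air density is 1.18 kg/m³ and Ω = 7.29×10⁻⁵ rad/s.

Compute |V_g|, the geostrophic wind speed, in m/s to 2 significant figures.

45 m/s

Coriolis parameter at 33°S:
f = 2Ω sin φ = 2 × 7.29×10⁻⁵ × sin 33° = 7.94×10⁻⁵ s⁻¹
In the Southern Hemisphere f is negative: f = −7.94×10⁻⁵ s⁻¹.
Component geostrophic relations (x east, y north):
u_g = −(1/(fρ)) ∂P/∂y,  v_g = (1/(fρ)) ∂P/∂x
u_g = −(−3.5×10⁻³)/(−7.94×10⁻⁵ × 1.18) = −37.4 m/s;  v_g = (−2.4×10⁻³)/(−7.94×10⁻⁵ × 1.18) = 25.6 m/s
|V_g| = √(u_g² + v_g²) = 45.3 m/s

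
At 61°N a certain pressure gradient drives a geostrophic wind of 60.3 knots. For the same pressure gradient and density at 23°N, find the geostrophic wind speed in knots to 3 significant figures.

135 knots

With the same pressure gradient and density, V_g ∝ 1/f ∝ 1/sin φ.
V₂ = V₁ · sin φ₁ / sin φ₂ = 60.3 × sin 61° / sin 23°
V₂ = 60.3 × 0.8746/0.3907 = 135 knots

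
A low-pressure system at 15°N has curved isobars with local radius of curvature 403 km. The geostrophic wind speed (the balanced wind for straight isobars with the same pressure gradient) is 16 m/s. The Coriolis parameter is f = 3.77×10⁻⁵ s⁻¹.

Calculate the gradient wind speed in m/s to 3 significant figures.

9.75 m/s

Around a low, centrifugal force acts outward with Coriolis, so pressure-gradient force balances both:
(1/ρ)|∂P/∂n| = fV + V²/R  →  V² + fR·V − fR·V_g = 0
With fR = 3.77×10⁻⁵ × 403×10³ m = 15.2 m/s:
V = [−fR + √((fR)² + 4 fR V_g)]/2 = [−15.2 + √(15.2² + 4×15.2×16)]/2 = 9.75 m/s
Subgeostrophic (V < V_g = 16 m/s), as expected around a low.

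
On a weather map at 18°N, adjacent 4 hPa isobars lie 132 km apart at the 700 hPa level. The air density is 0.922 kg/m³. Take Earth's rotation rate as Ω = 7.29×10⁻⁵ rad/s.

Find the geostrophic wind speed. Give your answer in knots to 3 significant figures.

142 knots

Coriolis parameter at 18°N:
f = 2Ω sin φ = 2 × 7.29×10⁻⁵ × sin 18° = 4.51×10⁻⁵ s⁻¹
Pressure gradient: |∂P/∂n| = 400 Pa / 132000 m = 3.03×10⁻³ Pa/m
Geostrophic balance (pressure-gradient force = Coriolis force):
V_g = (1/(fρ)) |∂P/∂n| = 3.03×10⁻³ / (4.51×10⁻⁵ × 0.922) = 72.9 m/s
Converting: 72.9 m/s × 1.944 = 142 knots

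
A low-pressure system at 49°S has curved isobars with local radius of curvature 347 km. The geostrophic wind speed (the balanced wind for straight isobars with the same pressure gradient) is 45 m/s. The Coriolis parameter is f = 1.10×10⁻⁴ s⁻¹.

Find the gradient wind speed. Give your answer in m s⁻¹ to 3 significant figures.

Around a low, centrifugal force acts outward with Coriolis, so pressure-gradient force balances both:
(1/ρ)|∂P/∂n| = fV + V²/R  →  V² + fR·V − fR·V_g = 0
With fR = 1.10×10⁻⁴ × 347×10³ m = 38.2 m/s:
V = [−fR + √((fR)² + 4 fR V_g)]/2 = [−38.2 + √(38.2² + 4×38.2×45)]/2 = 26.5 m/s
Subgeostrophic (V < V_g = 45 m/s), as expected around a low.

26.5 m s⁻¹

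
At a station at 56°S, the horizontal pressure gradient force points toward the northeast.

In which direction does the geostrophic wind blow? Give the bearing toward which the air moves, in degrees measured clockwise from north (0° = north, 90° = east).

315°

The pressure-gradient force points toward the northeast (bearing 045°).
Geostrophic balance: in the Southern Hemisphere the Coriolis force deflects motion to the left, so the geostrophic wind blows 90° to the left of the pressure-gradient force (low pressure on the right).
Rotating 045° by 90° counterclockwise gives 315° — the wind blows toward the northwest.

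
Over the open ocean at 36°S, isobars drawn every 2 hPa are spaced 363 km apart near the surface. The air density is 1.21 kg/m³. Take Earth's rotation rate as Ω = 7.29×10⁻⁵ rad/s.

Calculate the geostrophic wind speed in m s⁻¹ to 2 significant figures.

Coriolis parameter at 36°S:
f = 2Ω sin φ = 2 × 7.29×10⁻⁵ × sin 36° = 8.57×10⁻⁵ s⁻¹
Pressure gradient: |∂P/∂n| = 200 Pa / 363000 m = 5.51×10⁻⁴ Pa/m
Geostrophic balance (pressure-gradient force = Coriolis force):
V_g = (1/(fρ)) |∂P/∂n| = 5.51×10⁻⁴ / (8.57×10⁻⁵ × 1.21) = 5.31 m/s

5.3 m s⁻¹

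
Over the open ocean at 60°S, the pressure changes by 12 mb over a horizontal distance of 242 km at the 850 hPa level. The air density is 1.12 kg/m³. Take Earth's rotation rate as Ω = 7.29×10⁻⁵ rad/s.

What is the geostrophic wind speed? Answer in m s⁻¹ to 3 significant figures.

35.1 m s⁻¹

Coriolis parameter at 60°S:
f = 2Ω sin φ = 2 × 7.29×10⁻⁵ × sin 60° = 1.26×10⁻⁴ s⁻¹
Pressure gradient: |∂P/∂n| = 1200 Pa / 242000 m = 4.96×10⁻³ Pa/m
Geostrophic balance (pressure-gradient force = Coriolis force):
V_g = (1/(fρ)) |∂P/∂n| = 4.96×10⁻³ / (1.26×10⁻⁴ × 1.12) = 35.1 m/s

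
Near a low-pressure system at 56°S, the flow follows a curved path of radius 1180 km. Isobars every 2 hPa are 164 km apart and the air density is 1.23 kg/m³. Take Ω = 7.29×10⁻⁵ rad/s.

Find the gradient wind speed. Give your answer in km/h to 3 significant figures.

28.0 km/h

Coriolis parameter at 56°S:
f = 2Ω sin φ = 2 × 7.29×10⁻⁵ × sin 56° = 1.21×10⁻⁴ s⁻¹
Pressure gradient: |∂P/∂n| = 200 Pa / 164000 m = 1.22×10⁻³ Pa/m
Geostrophic speed: V_g = |∂P/∂n|/(fρ) = 1.22×10⁻³/(1.21×10⁻⁴ × 1.23) = 8.20 m/s
Around a low, centrifugal force acts outward with Coriolis, so pressure-gradient force balances both:
(1/ρ)|∂P/∂n| = fV + V²/R  →  V² + fR·V − fR·V_g = 0
With fR = 1.21×10⁻⁴ × 1180×10³ m = 143 m/s:
V = [−fR + √((fR)² + 4 fR V_g)]/2 = [−143 + √(143² + 4×143×8.2)]/2 = 7.78 m/s
Subgeostrophic (V < V_g = 8.2 m/s), as expected around a low.
Converting: 7.78 m/s × 3.6 = 28.0 km/h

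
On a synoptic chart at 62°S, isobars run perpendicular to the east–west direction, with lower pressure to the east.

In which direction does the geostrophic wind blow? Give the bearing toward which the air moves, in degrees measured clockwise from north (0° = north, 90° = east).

The pressure-gradient force points toward the east (bearing 090°).
Geostrophic balance: in the Southern Hemisphere the Coriolis force deflects motion to the left, so the geostrophic wind blows 90° to the left of the pressure-gradient force (low pressure on the right).
Rotating 090° by 90° counterclockwise gives 000° — the wind blows toward the north.

000°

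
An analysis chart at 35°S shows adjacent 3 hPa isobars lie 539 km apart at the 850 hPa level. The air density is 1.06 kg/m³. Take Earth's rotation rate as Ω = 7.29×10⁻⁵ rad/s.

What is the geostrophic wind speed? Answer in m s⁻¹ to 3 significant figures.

6.28 m s⁻¹

Coriolis parameter at 35°S:
f = 2Ω sin φ = 2 × 7.29×10⁻⁵ × sin 35° = 8.36×10⁻⁵ s⁻¹
Pressure gradient: |∂P/∂n| = 300 Pa / 539000 m = 5.57×10⁻⁴ Pa/m
Geostrophic balance (pressure-gradient force = Coriolis force):
V_g = (1/(fρ)) |∂P/∂n| = 5.57×10⁻⁴ / (8.36×10⁻⁵ × 1.06) = 6.28 m/s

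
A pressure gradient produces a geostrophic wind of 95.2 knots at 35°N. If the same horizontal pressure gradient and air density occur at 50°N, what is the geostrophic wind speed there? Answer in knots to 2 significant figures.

71 knots

With the same pressure gradient and density, V_g ∝ 1/f ∝ 1/sin φ.
V₂ = V₁ · sin φ₁ / sin φ₂ = 95.2 × sin 35° / sin 50°
V₂ = 95.2 × 0.5736/0.7660 = 71 knots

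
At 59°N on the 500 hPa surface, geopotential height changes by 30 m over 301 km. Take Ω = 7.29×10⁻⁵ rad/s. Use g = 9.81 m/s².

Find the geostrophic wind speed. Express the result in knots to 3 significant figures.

Coriolis parameter at 59°N:
f = 2Ω sin φ = 2 × 7.29×10⁻⁵ × sin 59° = 1.25×10⁻⁴ s⁻¹
Height gradient: |∂Z/∂n| = 30 m / 301000 m = 9.97×10⁻⁵
On a pressure surface, geostrophic balance gives V_g = (g/f)|∂Z/∂n|:
V_g = 9.81 × 9.97×10⁻⁵ / 1.25×10⁻⁴ = 7.82 m/s
Converting: 7.82 m/s × 1.944 = 15.2 knots

15.2 knots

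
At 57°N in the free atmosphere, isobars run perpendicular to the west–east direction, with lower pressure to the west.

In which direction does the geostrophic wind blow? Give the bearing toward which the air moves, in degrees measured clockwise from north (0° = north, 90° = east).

000°

The pressure-gradient force points toward the west (bearing 270°).
Geostrophic balance: in the Northern Hemisphere the Coriolis force deflects motion to the right, so the geostrophic wind blows 90° to the right of the pressure-gradient force (low pressure on the left).
Rotating 270° by 90° clockwise gives 000° — the wind blows toward the north.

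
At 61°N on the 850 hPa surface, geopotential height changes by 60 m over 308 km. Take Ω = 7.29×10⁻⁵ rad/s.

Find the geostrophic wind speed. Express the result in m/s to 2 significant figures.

Coriolis parameter at 61°N:
f = 2Ω sin φ = 2 × 7.29×10⁻⁵ × sin 61° = 1.28×10⁻⁴ s⁻¹
Height gradient: |∂Z/∂n| = 60 m / 308000 m = 1.95×10⁻⁴
On a pressure surface, geostrophic balance gives V_g = (g/f)|∂Z/∂n|:
V_g = 9.81 × 1.95×10⁻⁴ / 1.28×10⁻⁴ = 15.0 m/s

15 m/s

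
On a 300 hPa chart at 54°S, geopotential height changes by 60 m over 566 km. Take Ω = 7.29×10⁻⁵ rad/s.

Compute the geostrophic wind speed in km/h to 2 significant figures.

Coriolis parameter at 54°S:
f = 2Ω sin φ = 2 × 7.29×10⁻⁵ × sin 54° = 1.18×10⁻⁴ s⁻¹
Height gradient: |∂Z/∂n| = 60 m / 566000 m = 1.06×10⁻⁴
On a pressure surface, geostrophic balance gives V_g = (g/f)|∂Z/∂n|:
V_g = 9.81 × 1.06×10⁻⁴ / 1.18×10⁻⁴ = 8.82 m/s
Converting: 8.82 m/s × 3.6 = 32 km/h

32 km/h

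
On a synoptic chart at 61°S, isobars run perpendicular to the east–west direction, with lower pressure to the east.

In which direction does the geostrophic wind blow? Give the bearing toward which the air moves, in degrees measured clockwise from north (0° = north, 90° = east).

000°

The pressure-gradient force points toward the east (bearing 090°).
Geostrophic balance: in the Southern Hemisphere the Coriolis force deflects motion to the left, so the geostrophic wind blows 90° to the left of the pressure-gradient force (low pressure on the right).
Rotating 090° by 90° counterclockwise gives 000° — the wind blows toward the north.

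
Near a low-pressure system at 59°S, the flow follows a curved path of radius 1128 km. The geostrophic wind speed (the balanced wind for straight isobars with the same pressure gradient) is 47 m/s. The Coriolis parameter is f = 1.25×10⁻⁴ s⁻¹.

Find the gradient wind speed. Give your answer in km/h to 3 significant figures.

Around a low, centrifugal force acts outward with Coriolis, so pressure-gradient force balances both:
(1/ρ)|∂P/∂n| = fV + V²/R  →  V² + fR·V − fR·V_g = 0
With fR = 1.25×10⁻⁴ × 1128×10³ m = 141 m/s:
V = [−fR + √((fR)² + 4 fR V_g)]/2 = [−141 + √(141² + 4×141×47)]/2 = 37.2 m/s
Subgeostrophic (V < V_g = 47 m/s), as expected around a low.
Converting: 37.2 m/s × 3.6 = 134 km/h

134 km/h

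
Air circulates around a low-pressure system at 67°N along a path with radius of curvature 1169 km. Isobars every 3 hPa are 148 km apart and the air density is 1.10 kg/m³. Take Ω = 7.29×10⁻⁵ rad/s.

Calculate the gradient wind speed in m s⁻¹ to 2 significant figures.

Coriolis parameter at 67°N:
f = 2Ω sin φ = 2 × 7.29×10⁻⁵ × sin 67° = 1.34×10⁻⁴ s⁻¹
Pressure gradient: |∂P/∂n| = 300 Pa / 148000 m = 2.03×10⁻³ Pa/m
Geostrophic speed: V_g = |∂P/∂n|/(fρ) = 2.03×10⁻³/(1.34×10⁻⁴ × 1.10) = 13.7 m/s
Around a low, centrifugal force acts outward with Coriolis, so pressure-gradient force balances both:
(1/ρ)|∂P/∂n| = fV + V²/R  →  V² + fR·V − fR·V_g = 0
With fR = 1.34×10⁻⁴ × 1169×10³ m = 157 m/s:
V = [−fR + √((fR)² + 4 fR V_g)]/2 = [−157 + √(157² + 4×157×13.7)]/2 = 12.7 m/s
Subgeostrophic (V < V_g = 13.7 m/s), as expected around a low.

13 m s⁻¹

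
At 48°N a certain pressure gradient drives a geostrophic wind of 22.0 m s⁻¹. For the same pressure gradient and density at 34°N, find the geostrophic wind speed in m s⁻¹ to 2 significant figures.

29 m s⁻¹

With the same pressure gradient and density, V_g ∝ 1/f ∝ 1/sin φ.
V₂ = V₁ · sin φ₁ / sin φ₂ = 22.0 × sin 48° / sin 34°
V₂ = 22.0 × 0.7431/0.5592 = 29 m s⁻¹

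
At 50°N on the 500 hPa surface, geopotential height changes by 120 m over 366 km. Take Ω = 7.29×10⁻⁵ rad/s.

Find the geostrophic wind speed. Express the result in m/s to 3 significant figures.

28.8 m/s

Coriolis parameter at 50°N:
f = 2Ω sin φ = 2 × 7.29×10⁻⁵ × sin 50° = 1.12×10⁻⁴ s⁻¹
Height gradient: |∂Z/∂n| = 120 m / 366000 m = 3.28×10⁻⁴
On a pressure surface, geostrophic balance gives V_g = (g/f)|∂Z/∂n|:
V_g = 9.81 × 3.28×10⁻⁴ / 1.12×10⁻⁴ = 28.8 m/s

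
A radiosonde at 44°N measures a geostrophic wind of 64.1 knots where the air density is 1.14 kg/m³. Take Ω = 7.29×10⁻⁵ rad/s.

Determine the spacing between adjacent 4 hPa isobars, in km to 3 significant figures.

Coriolis parameter at 44°N:
f = 2Ω sin φ = 2 × 7.29×10⁻⁵ × sin 44° = 1.01×10⁻⁴ s⁻¹
Wind speed in SI: 64.1 knots = 33.0 m/s
Geostrophic balance rearranged: |∂P/∂n| = f ρ V_g
|∂P/∂n| = 1.01×10⁻⁴ × 1.14 × 33.0 = 3.81×10⁻³ Pa/m
Isobar spacing: Δn = ΔP/|∂P/∂n| = 400 Pa / 3.81×10⁻³ Pa/m = 105058 m ≈ 105 km

105 km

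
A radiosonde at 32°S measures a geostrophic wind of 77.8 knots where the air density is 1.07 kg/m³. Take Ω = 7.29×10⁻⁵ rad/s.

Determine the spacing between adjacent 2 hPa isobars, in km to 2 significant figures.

60 km

Coriolis parameter at 32°S:
f = 2Ω sin φ = 2 × 7.29×10⁻⁵ × sin 32° = 7.73×10⁻⁵ s⁻¹
Wind speed in SI: 77.8 knots = 40.0 m/s
Geostrophic balance rearranged: |∂P/∂n| = f ρ V_g
|∂P/∂n| = 7.73×10⁻⁵ × 1.07 × 40.0 = 3.31×10⁻³ Pa/m
Isobar spacing: Δn = ΔP/|∂P/∂n| = 200 Pa / 3.31×10⁻³ Pa/m = 60445 m ≈ 60 km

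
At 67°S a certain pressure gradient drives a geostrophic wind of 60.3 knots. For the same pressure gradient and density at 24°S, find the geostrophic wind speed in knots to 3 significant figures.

136 knots

With the same pressure gradient and density, V_g ∝ 1/f ∝ 1/sin φ.
V₂ = V₁ · sin φ₁ / sin φ₂ = 60.3 × sin 67° / sin 24°
V₂ = 60.3 × 0.9205/0.4067 = 136 knots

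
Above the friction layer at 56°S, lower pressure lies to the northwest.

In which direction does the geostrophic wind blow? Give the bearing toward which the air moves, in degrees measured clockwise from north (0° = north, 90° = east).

225°

The pressure-gradient force points toward the northwest (bearing 315°).
Geostrophic balance: in the Southern Hemisphere the Coriolis force deflects motion to the left, so the geostrophic wind blows 90° to the left of the pressure-gradient force (low pressure on the right).
Rotating 315° by 90° counterclockwise gives 225° — the wind blows toward the southwest.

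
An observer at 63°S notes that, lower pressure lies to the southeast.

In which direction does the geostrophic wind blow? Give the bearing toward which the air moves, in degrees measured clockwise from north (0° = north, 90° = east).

045°

The pressure-gradient force points toward the southeast (bearing 135°).
Geostrophic balance: in the Southern Hemisphere the Coriolis force deflects motion to the left, so the geostrophic wind blows 90° to the left of the pressure-gradient force (low pressure on the right).
Rotating 135° by 90° counterclockwise gives 045° — the wind blows toward the northeast.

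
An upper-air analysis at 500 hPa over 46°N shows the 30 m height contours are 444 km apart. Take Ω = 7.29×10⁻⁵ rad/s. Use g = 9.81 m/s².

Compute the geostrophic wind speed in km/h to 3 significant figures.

Coriolis parameter at 46°N:
f = 2Ω sin φ = 2 × 7.29×10⁻⁵ × sin 46° = 1.05×10⁻⁴ s⁻¹
Height gradient: |∂Z/∂n| = 30 m / 444000 m = 6.76×10⁻⁵
On a pressure surface, geostrophic balance gives V_g = (g/f)|∂Z/∂n|:
V_g = 9.81 × 6.76×10⁻⁵ / 1.05×10⁻⁴ = 6.32 m/s
Converting: 6.32 m/s × 3.6 = 22.8 km/h

22.8 km/h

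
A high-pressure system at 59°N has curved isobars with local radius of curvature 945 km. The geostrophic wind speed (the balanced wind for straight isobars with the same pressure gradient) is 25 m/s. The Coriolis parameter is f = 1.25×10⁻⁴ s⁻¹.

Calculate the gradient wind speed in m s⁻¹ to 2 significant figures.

Around a high, pressure-gradient force acts outward with centrifugal, so Coriolis balances both:
fV = (1/ρ)|∂P/∂n| + V²/R  →  V² − fR·V + fR·V_g = 0
With fR = 1.25×10⁻⁴ × 945×10³ m = 118 m/s:
V = [fR − √((fR)² − 4 fR V_g)]/2 = [118 − √(118² − 4×118×25)]/2 = 35.9 m/s
Supergeostrophic (V > V_g = 25 m/s), as expected around a high.

36 m s⁻¹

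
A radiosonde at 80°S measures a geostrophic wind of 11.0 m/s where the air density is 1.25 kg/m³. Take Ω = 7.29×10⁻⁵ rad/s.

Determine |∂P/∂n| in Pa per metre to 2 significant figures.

2.0×10⁻³ Pa/m

Coriolis parameter at 80°S:
f = 2Ω sin φ = 2 × 7.29×10⁻⁵ × sin 80° = 1.44×10⁻⁴ s⁻¹
Geostrophic balance rearranged: |∂P/∂n| = f ρ V_g
|∂P/∂n| = 1.44×10⁻⁴ × 1.25 × 11.0 = 1.97×10⁻³ Pa/m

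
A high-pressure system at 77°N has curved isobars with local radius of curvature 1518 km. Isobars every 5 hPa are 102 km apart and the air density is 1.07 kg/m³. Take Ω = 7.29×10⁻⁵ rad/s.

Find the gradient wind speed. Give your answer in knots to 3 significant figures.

76.7 knots

Coriolis parameter at 77°N:
f = 2Ω sin φ = 2 × 7.29×10⁻⁵ × sin 77° = 1.42×10⁻⁴ s⁻¹
Pressure gradient: |∂P/∂n| = 500 Pa / 102000 m = 4.90×10⁻³ Pa/m
Geostrophic speed: V_g = |∂P/∂n|/(fρ) = 4.90×10⁻³/(1.42×10⁻⁴ × 1.07) = 32.2 m/s
Around a high, pressure-gradient force acts outward with centrifugal, so Coriolis balances both:
fV = (1/ρ)|∂P/∂n| + V²/R  →  V² − fR·V + fR·V_g = 0
With fR = 1.42×10⁻⁴ × 1518×10³ m = 216 m/s:
V = [fR − √((fR)² − 4 fR V_g)]/2 = [216 − √(216² − 4×216×32.2)]/2 = 39.5 m/s
Supergeostrophic (V > V_g = 32.2 m/s), as expected around a high.
Converting: 39.5 m/s × 1.944 = 76.7 knots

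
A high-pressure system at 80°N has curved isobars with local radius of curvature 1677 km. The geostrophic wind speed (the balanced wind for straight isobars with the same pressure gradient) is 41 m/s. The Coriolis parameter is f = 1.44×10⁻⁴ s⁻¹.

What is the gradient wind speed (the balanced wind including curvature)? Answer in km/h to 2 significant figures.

Around a high, pressure-gradient force acts outward with centrifugal, so Coriolis balances both:
fV = (1/ρ)|∂P/∂n| + V²/R  →  V² − fR·V + fR·V_g = 0
With fR = 1.44×10⁻⁴ × 1677×10³ m = 241 m/s:
V = [fR − √((fR)² − 4 fR V_g)]/2 = [241 − √(241² − 4×241×41)]/2 = 52.3 m/s
Supergeostrophic (V > V_g = 41 m/s), as expected around a high.
Converting: 52.3 m/s × 3.6 = 190 km/h

190 km/h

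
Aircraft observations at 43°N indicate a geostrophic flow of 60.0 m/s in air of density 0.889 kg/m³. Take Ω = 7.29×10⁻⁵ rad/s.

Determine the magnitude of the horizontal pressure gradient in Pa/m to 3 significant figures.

Coriolis parameter at 43°N:
f = 2Ω sin φ = 2 × 7.29×10⁻⁵ × sin 43° = 9.94×10⁻⁵ s⁻¹
Geostrophic balance rearranged: |∂P/∂n| = f ρ V_g
|∂P/∂n| = 9.94×10⁻⁵ × 0.889 × 60.0 = 5.30×10⁻³ Pa/m

5.30×10⁻³ Pa/m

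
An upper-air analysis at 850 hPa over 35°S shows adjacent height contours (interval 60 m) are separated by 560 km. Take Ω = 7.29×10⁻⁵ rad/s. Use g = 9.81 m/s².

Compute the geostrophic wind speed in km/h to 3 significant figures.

45.2 km/h

Coriolis parameter at 35°S:
f = 2Ω sin φ = 2 × 7.29×10⁻⁵ × sin 35° = 8.36×10⁻⁵ s⁻¹
Height gradient: |∂Z/∂n| = 60 m / 560000 m = 1.07×10⁻⁴
On a pressure surface, geostrophic balance gives V_g = (g/f)|∂Z/∂n|:
V_g = 9.81 × 1.07×10⁻⁴ / 8.36×10⁻⁵ = 12.6 m/s
Converting: 12.6 m/s × 3.6 = 45.2 km/h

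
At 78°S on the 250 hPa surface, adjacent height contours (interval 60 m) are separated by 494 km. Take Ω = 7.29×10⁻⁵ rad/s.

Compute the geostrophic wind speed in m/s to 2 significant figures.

8.4 m/s

Coriolis parameter at 78°S:
f = 2Ω sin φ = 2 × 7.29×10⁻⁵ × sin 78° = 1.43×10⁻⁴ s⁻¹
Height gradient: |∂Z/∂n| = 60 m / 494000 m = 1.21×10⁻⁴
On a pressure surface, geostrophic balance gives V_g = (g/f)|∂Z/∂n|:
V_g = 9.81 × 1.21×10⁻⁴ / 1.43×10⁻⁴ = 8.35 m/s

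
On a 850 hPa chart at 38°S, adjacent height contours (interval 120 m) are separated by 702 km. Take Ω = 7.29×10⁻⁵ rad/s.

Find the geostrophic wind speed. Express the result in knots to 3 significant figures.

Coriolis parameter at 38°S:
f = 2Ω sin φ = 2 × 7.29×10⁻⁵ × sin 38° = 8.98×10⁻⁵ s⁻¹
Height gradient: |∂Z/∂n| = 120 m / 702000 m = 1.71×10⁻⁴
On a pressure surface, geostrophic balance gives V_g = (g/f)|∂Z/∂n|:
V_g = 9.81 × 1.71×10⁻⁴ / 8.98×10⁻⁵ = 18.7 m/s
Converting: 18.7 m/s × 1.944 = 36.3 knots

36.3 knots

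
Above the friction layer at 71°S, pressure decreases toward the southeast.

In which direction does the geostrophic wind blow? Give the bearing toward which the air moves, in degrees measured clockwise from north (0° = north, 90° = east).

045°

The pressure-gradient force points toward the southeast (bearing 135°).
Geostrophic balance: in the Southern Hemisphere the Coriolis force deflects motion to the left, so the geostrophic wind blows 90° to the left of the pressure-gradient force (low pressure on the right).
Rotating 135° by 90° counterclockwise gives 045° — the wind blows toward the northeast.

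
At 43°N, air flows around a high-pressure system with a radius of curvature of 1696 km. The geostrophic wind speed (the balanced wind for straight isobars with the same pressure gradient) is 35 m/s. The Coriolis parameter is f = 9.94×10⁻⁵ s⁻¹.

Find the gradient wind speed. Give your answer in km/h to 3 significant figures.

179 km/h

Around a high, pressure-gradient force acts outward with centrifugal, so Coriolis balances both:
fV = (1/ρ)|∂P/∂n| + V²/R  →  V² − fR·V + fR·V_g = 0
With fR = 9.94×10⁻⁵ × 1696×10³ m = 169 m/s:
V = [fR − √((fR)² − 4 fR V_g)]/2 = [169 − √(169² − 4×169×35)]/2 = 49.6 m/s
Supergeostrophic (V > V_g = 35 m/s), as expected around a high.
Converting: 49.6 m/s × 3.6 = 179 km/h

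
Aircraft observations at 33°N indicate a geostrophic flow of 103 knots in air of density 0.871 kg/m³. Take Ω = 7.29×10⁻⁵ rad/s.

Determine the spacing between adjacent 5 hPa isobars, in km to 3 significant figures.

Coriolis parameter at 33°N:
f = 2Ω sin φ = 2 × 7.29×10⁻⁵ × sin 33° = 7.94×10⁻⁵ s⁻¹
Wind speed in SI: 103 knots = 53.0 m/s
Geostrophic balance rearranged: |∂P/∂n| = f ρ V_g
|∂P/∂n| = 7.94×10⁻⁵ × 0.871 × 53.0 = 3.66×10⁻³ Pa/m
Isobar spacing: Δn = ΔP/|∂P/∂n| = 500 Pa / 3.66×10⁻³ Pa/m = 136430 m ≈ 136 km

136 km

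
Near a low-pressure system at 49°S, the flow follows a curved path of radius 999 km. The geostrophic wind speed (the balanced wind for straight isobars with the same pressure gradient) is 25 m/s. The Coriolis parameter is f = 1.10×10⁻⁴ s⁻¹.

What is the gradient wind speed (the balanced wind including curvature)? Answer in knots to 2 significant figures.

Around a low, centrifugal force acts outward with Coriolis, so pressure-gradient force balances both:
(1/ρ)|∂P/∂n| = fV + V²/R  →  V² + fR·V − fR·V_g = 0
With fR = 1.10×10⁻⁴ × 999×10³ m = 110 m/s:
V = [−fR + √((fR)² + 4 fR V_g)]/2 = [−110 + √(110² + 4×110×25)]/2 = 21 m/s
Subgeostrophic (V < V_g = 25 m/s), as expected around a low.
Converting: 21 m/s × 1.944 = 41 knots

41 knots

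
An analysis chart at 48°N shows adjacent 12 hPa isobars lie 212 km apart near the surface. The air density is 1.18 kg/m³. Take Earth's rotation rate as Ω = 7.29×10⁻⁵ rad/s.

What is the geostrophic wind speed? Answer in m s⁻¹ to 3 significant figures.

44.3 m s⁻¹

Coriolis parameter at 48°N:
f = 2Ω sin φ = 2 × 7.29×10⁻⁵ × sin 48° = 1.08×10⁻⁴ s⁻¹
Pressure gradient: |∂P/∂n| = 1200 Pa / 212000 m = 5.66×10⁻³ Pa/m
Geostrophic balance (pressure-gradient force = Coriolis force):
V_g = (1/(fρ)) |∂P/∂n| = 5.66×10⁻³ / (1.08×10⁻⁴ × 1.18) = 44.3 m/s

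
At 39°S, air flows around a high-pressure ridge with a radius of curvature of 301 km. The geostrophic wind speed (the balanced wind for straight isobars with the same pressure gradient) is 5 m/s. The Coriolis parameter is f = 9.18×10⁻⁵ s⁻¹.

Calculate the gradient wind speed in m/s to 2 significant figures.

6.6 m/s

Around a high, pressure-gradient force acts outward with centrifugal, so Coriolis balances both:
fV = (1/ρ)|∂P/∂n| + V²/R  →  V² − fR·V + fR·V_g = 0
With fR = 9.18×10⁻⁵ × 301×10³ m = 27.6 m/s:
V = [fR − √((fR)² − 4 fR V_g)]/2 = [27.6 − √(27.6² − 4×27.6×5)]/2 = 6.56 m/s
Supergeostrophic (V > V_g = 5 m/s), as expected around a high.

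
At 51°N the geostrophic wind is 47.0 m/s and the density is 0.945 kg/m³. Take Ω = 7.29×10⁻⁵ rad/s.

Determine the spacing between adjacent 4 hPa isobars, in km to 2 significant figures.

Coriolis parameter at 51°N:
f = 2Ω sin φ = 2 × 7.29×10⁻⁵ × sin 51° = 1.13×10⁻⁴ s⁻¹
Geostrophic balance rearranged: |∂P/∂n| = f ρ V_g
|∂P/∂n| = 1.13×10⁻⁴ × 0.945 × 47.0 = 5.03×10⁻³ Pa/m
Isobar spacing: Δn = ΔP/|∂P/∂n| = 400 Pa / 5.03×10⁻³ Pa/m = 79482 m ≈ 79 km

79 km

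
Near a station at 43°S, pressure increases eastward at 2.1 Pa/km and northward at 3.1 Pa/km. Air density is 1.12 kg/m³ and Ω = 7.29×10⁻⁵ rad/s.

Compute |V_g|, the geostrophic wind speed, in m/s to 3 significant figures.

Coriolis parameter at 43°S:
f = 2Ω sin φ = 2 × 7.29×10⁻⁵ × sin 43° = 9.94×10⁻⁵ s⁻¹
In the Southern Hemisphere f is negative: f = −9.94×10⁻⁵ s⁻¹.
Component geostrophic relations (x east, y north):
u_g = −(1/(fρ)) ∂P/∂y,  v_g = (1/(fρ)) ∂P/∂x
u_g = −(3.1×10⁻³)/(−9.94×10⁻⁵ × 1.12) = 27.8 m/s;  v_g = (2.1×10⁻³)/(−9.94×10⁻⁵ × 1.12) = −18.9 m/s
|V_g| = √(u_g² + v_g²) = 33.6 m/s

33.6 m/s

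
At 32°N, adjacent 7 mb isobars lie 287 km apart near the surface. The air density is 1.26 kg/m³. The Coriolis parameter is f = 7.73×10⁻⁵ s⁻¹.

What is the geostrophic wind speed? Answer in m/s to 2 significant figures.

25 m/s

Pressure gradient: |∂P/∂n| = 700 Pa / 287000 m = 2.44×10⁻³ Pa/m
Geostrophic balance (pressure-gradient force = Coriolis force):
V_g = (1/(fρ)) |∂P/∂n| = 2.44×10⁻³ / (7.73×10⁻⁵ × 1.26) = 25.0 m/s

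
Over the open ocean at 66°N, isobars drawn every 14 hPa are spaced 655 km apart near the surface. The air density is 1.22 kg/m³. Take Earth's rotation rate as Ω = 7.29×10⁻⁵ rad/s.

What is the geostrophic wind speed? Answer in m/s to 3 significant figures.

Coriolis parameter at 66°N:
f = 2Ω sin φ = 2 × 7.29×10⁻⁵ × sin 66° = 1.33×10⁻⁴ s⁻¹
Pressure gradient: |∂P/∂n| = 1400 Pa / 655000 m = 2.14×10⁻³ Pa/m
Geostrophic balance (pressure-gradient force = Coriolis force):
V_g = (1/(fρ)) |∂P/∂n| = 2.14×10⁻³ / (1.33×10⁻⁴ × 1.22) = 13.2 m/s

13.2 m/s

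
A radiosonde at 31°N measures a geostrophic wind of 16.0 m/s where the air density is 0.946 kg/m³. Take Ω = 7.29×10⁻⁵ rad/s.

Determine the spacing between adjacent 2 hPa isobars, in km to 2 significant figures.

180 km

Coriolis parameter at 31°N:
f = 2Ω sin φ = 2 × 7.29×10⁻⁵ × sin 31° = 7.51×10⁻⁵ s⁻¹
Geostrophic balance rearranged: |∂P/∂n| = f ρ V_g
|∂P/∂n| = 7.51×10⁻⁵ × 0.946 × 16.0 = 1.14×10⁻³ Pa/m
Isobar spacing: Δn = ΔP/|∂P/∂n| = 200 Pa / 1.14×10⁻³ Pa/m = 175963 m ≈ 180 km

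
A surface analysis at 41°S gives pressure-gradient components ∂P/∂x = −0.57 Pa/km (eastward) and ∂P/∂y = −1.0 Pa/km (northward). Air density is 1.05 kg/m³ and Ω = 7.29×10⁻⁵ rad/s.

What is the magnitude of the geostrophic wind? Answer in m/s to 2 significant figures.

11 m/s

Coriolis parameter at 41°S:
f = 2Ω sin φ = 2 × 7.29×10⁻⁵ × sin 41° = 9.57×10⁻⁵ s⁻¹
In the Southern Hemisphere f is negative: f = −9.57×10⁻⁵ s⁻¹.
Component geostrophic relations (x east, y north):
u_g = −(1/(fρ)) ∂P/∂y,  v_g = (1/(fρ)) ∂P/∂x
u_g = −(−1.0×10⁻³)/(−9.57×10⁻⁵ × 1.05) = −9.96 m/s;  v_g = (−0.57×10⁻³)/(−9.57×10⁻⁵ × 1.05) = 5.68 m/s
|V_g| = √(u_g² + v_g²) = 11.5 m/s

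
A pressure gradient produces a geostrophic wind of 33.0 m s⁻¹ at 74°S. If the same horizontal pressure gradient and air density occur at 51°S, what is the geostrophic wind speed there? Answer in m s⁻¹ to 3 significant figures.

With the same pressure gradient and density, V_g ∝ 1/f ∝ 1/sin φ.
V₂ = V₁ · sin φ₁ / sin φ₂ = 33.0 × sin 74° / sin 51°
V₂ = 33.0 × 0.9613/0.7771 = 40.8 m s⁻¹

40.8 m s⁻¹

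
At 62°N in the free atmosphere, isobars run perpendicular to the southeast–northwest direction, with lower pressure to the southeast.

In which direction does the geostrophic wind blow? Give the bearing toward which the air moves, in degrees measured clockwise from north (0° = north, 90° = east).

The pressure-gradient force points toward the southeast (bearing 135°).
Geostrophic balance: in the Northern Hemisphere the Coriolis force deflects motion to the right, so the geostrophic wind blows 90° to the right of the pressure-gradient force (low pressure on the left).
Rotating 135° by 90° clockwise gives 225° — the wind blows toward the southwest.

225°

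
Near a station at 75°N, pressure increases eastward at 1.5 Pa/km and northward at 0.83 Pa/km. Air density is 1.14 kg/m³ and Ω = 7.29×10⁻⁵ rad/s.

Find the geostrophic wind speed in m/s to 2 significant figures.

11 m/s

Coriolis parameter at 75°N:
f = 2Ω sin φ = 2 × 7.29×10⁻⁵ × sin 75° = 1.41×10⁻⁴ s⁻¹
Component geostrophic relations (x east, y north):
u_g = −(1/(fρ)) ∂P/∂y,  v_g = (1/(fρ)) ∂P/∂x
u_g = −(0.83×10⁻³)/(1.41×10⁻⁴ × 1.14) = −5.17 m/s;  v_g = (1.5×10⁻³)/(1.41×10⁻⁴ × 1.14) = 9.34 m/s
|V_g| = √(u_g² + v_g²) = 10.7 m/s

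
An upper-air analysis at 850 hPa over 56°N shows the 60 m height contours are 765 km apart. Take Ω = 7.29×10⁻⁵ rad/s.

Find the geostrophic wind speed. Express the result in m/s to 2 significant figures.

Coriolis parameter at 56°N:
f = 2Ω sin φ = 2 × 7.29×10⁻⁵ × sin 56° = 1.21×10⁻⁴ s⁻¹
Height gradient: |∂Z/∂n| = 60 m / 765000 m = 7.84×10⁻⁵
On a pressure surface, geostrophic balance gives V_g = (g/f)|∂Z/∂n|:
V_g = 9.81 × 7.84×10⁻⁵ / 1.21×10⁻⁴ = 6.37 m/s

6.4 m/s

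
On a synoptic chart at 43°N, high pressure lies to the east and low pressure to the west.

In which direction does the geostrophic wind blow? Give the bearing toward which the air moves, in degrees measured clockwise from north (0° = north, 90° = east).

The pressure-gradient force points toward the west (bearing 270°).
Geostrophic balance: in the Northern Hemisphere the Coriolis force deflects motion to the right, so the geostrophic wind blows 90° to the right of the pressure-gradient force (low pressure on the left).
Rotating 270° by 90° clockwise gives 000° — the wind blows toward the north.

000°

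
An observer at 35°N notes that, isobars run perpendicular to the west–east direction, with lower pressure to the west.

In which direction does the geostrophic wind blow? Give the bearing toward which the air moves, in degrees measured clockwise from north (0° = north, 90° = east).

The pressure-gradient force points toward the west (bearing 270°).
Geostrophic balance: in the Northern Hemisphere the Coriolis force deflects motion to the right, so the geostrophic wind blows 90° to the right of the pressure-gradient force (low pressure on the left).
Rotating 270° by 90° clockwise gives 000° — the wind blows toward the north.

000°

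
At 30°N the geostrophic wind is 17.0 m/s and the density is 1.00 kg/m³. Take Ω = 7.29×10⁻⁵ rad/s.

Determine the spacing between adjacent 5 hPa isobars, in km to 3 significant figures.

403 km

Coriolis parameter at 30°N:
f = 2Ω sin φ = 2 × 7.29×10⁻⁵ × sin 30° = 7.29×10⁻⁵ s⁻¹
Geostrophic balance rearranged: |∂P/∂n| = f ρ V_g
|∂P/∂n| = 7.29×10⁻⁵ × 1.00 × 17.0 = 1.24×10⁻³ Pa/m
Isobar spacing: Δn = ΔP/|∂P/∂n| = 500 Pa / 1.24×10⁻³ Pa/m = 403454 m ≈ 403 km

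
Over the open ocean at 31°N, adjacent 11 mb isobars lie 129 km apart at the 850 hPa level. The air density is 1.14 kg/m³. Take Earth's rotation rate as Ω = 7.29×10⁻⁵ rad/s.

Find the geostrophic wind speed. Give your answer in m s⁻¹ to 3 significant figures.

Coriolis parameter at 31°N:
f = 2Ω sin φ = 2 × 7.29×10⁻⁵ × sin 31° = 7.51×10⁻⁵ s⁻¹
Pressure gradient: |∂P/∂n| = 1100 Pa / 129000 m = 8.53×10⁻³ Pa/m
Geostrophic balance (pressure-gradient force = Coriolis force):
V_g = (1/(fρ)) |∂P/∂n| = 8.53×10⁻³ / (7.51×10⁻⁵ × 1.14) = 99.6 m/s

99.6 m s⁻¹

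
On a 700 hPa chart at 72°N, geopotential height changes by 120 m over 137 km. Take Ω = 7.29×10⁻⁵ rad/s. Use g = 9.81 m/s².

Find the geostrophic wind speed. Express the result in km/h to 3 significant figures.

223 km/h

Coriolis parameter at 72°N:
f = 2Ω sin φ = 2 × 7.29×10⁻⁵ × sin 72° = 1.39×10⁻⁴ s⁻¹
Height gradient: |∂Z/∂n| = 120 m / 137000 m = 8.76×10⁻⁴
On a pressure surface, geostrophic balance gives V_g = (g/f)|∂Z/∂n|:
V_g = 9.81 × 8.76×10⁻⁴ / 1.39×10⁻⁴ = 62.0 m/s
Converting: 62.0 m/s × 3.6 = 223 km/h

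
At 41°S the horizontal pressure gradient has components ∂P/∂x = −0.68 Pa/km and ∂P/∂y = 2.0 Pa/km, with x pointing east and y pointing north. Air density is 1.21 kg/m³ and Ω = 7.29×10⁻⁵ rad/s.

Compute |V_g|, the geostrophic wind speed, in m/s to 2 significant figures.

Coriolis parameter at 41°S:
f = 2Ω sin φ = 2 × 7.29×10⁻⁵ × sin 41° = 9.57×10⁻⁵ s⁻¹
In the Southern Hemisphere f is negative: f = −9.57×10⁻⁵ s⁻¹.
Component geostrophic relations (x east, y north):
u_g = −(1/(fρ)) ∂P/∂y,  v_g = (1/(fρ)) ∂P/∂x
u_g = −(2.0×10⁻³)/(−9.57×10⁻⁵ × 1.21) = 17.3 m/s;  v_g = (−0.68×10⁻³)/(−9.57×10⁻⁵ × 1.21) = 5.88 m/s
|V_g| = √(u_g² + v_g²) = 18.3 m/s

18 m/s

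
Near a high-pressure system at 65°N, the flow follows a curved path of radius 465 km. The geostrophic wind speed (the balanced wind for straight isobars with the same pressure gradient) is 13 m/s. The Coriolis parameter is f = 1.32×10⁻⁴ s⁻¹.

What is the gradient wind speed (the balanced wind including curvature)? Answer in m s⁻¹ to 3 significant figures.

Around a high, pressure-gradient force acts outward with centrifugal, so Coriolis balances both:
fV = (1/ρ)|∂P/∂n| + V²/R  →  V² − fR·V + fR·V_g = 0
With fR = 1.32×10⁻⁴ × 465×10³ m = 61.4 m/s:
V = [fR − √((fR)² − 4 fR V_g)]/2 = [61.4 − √(61.4² − 4×61.4×13)]/2 = 18.7 m/s
Supergeostrophic (V > V_g = 13 m/s), as expected around a high.

18.7 m s⁻¹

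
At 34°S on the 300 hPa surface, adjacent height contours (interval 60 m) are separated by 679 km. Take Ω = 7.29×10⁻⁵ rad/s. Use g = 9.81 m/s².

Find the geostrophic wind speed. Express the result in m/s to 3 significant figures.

10.6 m/s

Coriolis parameter at 34°S:
f = 2Ω sin φ = 2 × 7.29×10⁻⁵ × sin 34° = 8.15×10⁻⁵ s⁻¹
Height gradient: |∂Z/∂n| = 60 m / 679000 m = 8.84×10⁻⁵
On a pressure surface, geostrophic balance gives V_g = (g/f)|∂Z/∂n|:
V_g = 9.81 × 8.84×10⁻⁵ / 8.15×10⁻⁵ = 10.6 m/s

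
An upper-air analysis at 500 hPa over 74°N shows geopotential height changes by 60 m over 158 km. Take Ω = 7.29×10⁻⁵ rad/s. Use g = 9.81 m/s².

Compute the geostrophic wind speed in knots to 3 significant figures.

51.7 knots

Coriolis parameter at 74°N:
f = 2Ω sin φ = 2 × 7.29×10⁻⁵ × sin 74° = 1.40×10⁻⁴ s⁻¹
Height gradient: |∂Z/∂n| = 60 m / 158000 m = 3.80×10⁻⁴
On a pressure surface, geostrophic balance gives V_g = (g/f)|∂Z/∂n|:
V_g = 9.81 × 3.80×10⁻⁴ / 1.40×10⁻⁴ = 26.6 m/s
Converting: 26.6 m/s × 1.944 = 51.7 knots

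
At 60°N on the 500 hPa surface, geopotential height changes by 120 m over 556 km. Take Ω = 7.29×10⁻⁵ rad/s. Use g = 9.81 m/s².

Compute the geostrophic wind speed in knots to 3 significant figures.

32.6 knots

Coriolis parameter at 60°N:
f = 2Ω sin φ = 2 × 7.29×10⁻⁵ × sin 60° = 1.26×10⁻⁴ s⁻¹
Height gradient: |∂Z/∂n| = 120 m / 556000 m = 2.16×10⁻⁴
On a pressure surface, geostrophic balance gives V_g = (g/f)|∂Z/∂n|:
V_g = 9.81 × 2.16×10⁻⁴ / 1.26×10⁻⁴ = 16.8 m/s
Converting: 16.8 m/s × 1.944 = 32.6 knots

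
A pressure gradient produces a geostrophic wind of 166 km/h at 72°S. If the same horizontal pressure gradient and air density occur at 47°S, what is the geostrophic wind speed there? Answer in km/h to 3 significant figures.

With the same pressure gradient and density, V_g ∝ 1/f ∝ 1/sin φ.
V₂ = V₁ · sin φ₁ / sin φ₂ = 166 × sin 72° / sin 47°
V₂ = 166 × 0.9511/0.7314 = 216 km/h

216 km/h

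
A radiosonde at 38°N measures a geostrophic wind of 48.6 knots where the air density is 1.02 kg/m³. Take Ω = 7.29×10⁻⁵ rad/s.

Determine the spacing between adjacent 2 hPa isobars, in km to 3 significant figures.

87.4 km

Coriolis parameter at 38°N:
f = 2Ω sin φ = 2 × 7.29×10⁻⁵ × sin 38° = 8.98×10⁻⁵ s⁻¹
Wind speed in SI: 48.6 knots = 25.0 m/s
Geostrophic balance rearranged: |∂P/∂n| = f ρ V_g
|∂P/∂n| = 8.98×10⁻⁵ × 1.02 × 25.0 = 2.29×10⁻³ Pa/m
Isobar spacing: Δn = ΔP/|∂P/∂n| = 200 Pa / 2.29×10⁻³ Pa/m = 87369 m ≈ 87.4 km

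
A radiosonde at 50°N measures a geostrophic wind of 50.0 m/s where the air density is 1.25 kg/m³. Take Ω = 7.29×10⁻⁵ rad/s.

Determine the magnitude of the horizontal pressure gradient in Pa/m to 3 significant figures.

6.98×10⁻³ Pa/m

Coriolis parameter at 50°N:
f = 2Ω sin φ = 2 × 7.29×10⁻⁵ × sin 50° = 1.12×10⁻⁴ s⁻¹
Geostrophic balance rearranged: |∂P/∂n| = f ρ V_g
|∂P/∂n| = 1.12×10⁻⁴ × 1.25 × 50.0 = 6.98×10⁻³ Pa/m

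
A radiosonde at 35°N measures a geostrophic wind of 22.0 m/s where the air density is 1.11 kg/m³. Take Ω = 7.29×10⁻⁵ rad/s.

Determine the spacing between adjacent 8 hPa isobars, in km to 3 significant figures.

Coriolis parameter at 35°N:
f = 2Ω sin φ = 2 × 7.29×10⁻⁵ × sin 35° = 8.36×10⁻⁵ s⁻¹
Geostrophic balance rearranged: |∂P/∂n| = f ρ V_g
|∂P/∂n| = 8.36×10⁻⁵ × 1.11 × 22.0 = 2.04×10⁻³ Pa/m
Isobar spacing: Δn = ΔP/|∂P/∂n| = 800 Pa / 2.04×10⁻³ Pa/m = 391738 m ≈ 392 km

392 km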